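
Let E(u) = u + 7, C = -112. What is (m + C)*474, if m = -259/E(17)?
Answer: -232813/4 ≈ -58203.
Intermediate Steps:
E(u) = 7 + u
m = -259/24 (m = -259/(7 + 17) = -259/24 ≈ -10.792)
(m + C)*474 = (-259/24 - 112)*474 = -2947/24*474 = -232813/4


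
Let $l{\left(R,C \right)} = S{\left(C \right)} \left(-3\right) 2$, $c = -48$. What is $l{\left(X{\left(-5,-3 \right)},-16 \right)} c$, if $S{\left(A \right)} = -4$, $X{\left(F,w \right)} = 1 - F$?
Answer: $-1152$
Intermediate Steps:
$l{\left(R,C \right)} = 24$ ($l{\left(R,C \right)} = \left(-4\right) \left(-3\right) 2 = 12 \cdot 2 = 24$)
$l{\left(X{\left(-5,-3 \right)},-16 \right)} c = 24 \left(-48\right) = -1152$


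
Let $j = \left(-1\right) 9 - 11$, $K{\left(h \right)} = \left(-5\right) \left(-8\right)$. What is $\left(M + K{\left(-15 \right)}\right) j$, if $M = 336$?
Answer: $-7520$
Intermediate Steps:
$K{\left(h \right)} = 40$
$j = -20$ ($j = -9 - 11 = -20$)
$\left(M + K{\left(-15 \right)}\right) j = \left(336 + 40\right) \left(-20\right) = 376 \left(-20\right) = -7520$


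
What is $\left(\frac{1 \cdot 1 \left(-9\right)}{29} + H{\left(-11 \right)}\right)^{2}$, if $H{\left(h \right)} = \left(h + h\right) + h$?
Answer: $\frac{933156}{841} \approx 1109.6$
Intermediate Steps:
$H{\left(h \right)} = 3 h$ ($H{\left(h \right)} = 2 h + h = 3 h$)
$\left(\frac{1 \cdot 1 \left(-9\right)}{29} + H{\left(-11 \right)}\right)^{2} = \left(\frac{1 \cdot 1 \left(-9\right)}{29} + 3 \left(-11\right)\right)^{2} = \left(1 \left(-9\right) \frac{1}{29} - 33\right)^{2} = \left(\left(-9\right) \frac{1}{29} - 33\right)^{2} = \left(- \frac{9}{29} - 33\right)^{2} = \left(- \frac{966}{29}\right)^{2} = \frac{933156}{841}$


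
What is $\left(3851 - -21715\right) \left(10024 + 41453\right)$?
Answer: $1316060982$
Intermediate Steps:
$\left(3851 - -21715\right) \left(10024 + 41453\right) = \left(3851 + 21715\right) 51477 = 25566 \cdot 51477 = 1316060982$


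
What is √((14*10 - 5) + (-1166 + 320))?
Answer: 3*I*√79 ≈ 26.665*I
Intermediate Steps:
√((14*10 - 5) + (-1166 + 320)) = √((140 - 5) - 846) = √(135 - 846) = √(-711) = 3*I*√79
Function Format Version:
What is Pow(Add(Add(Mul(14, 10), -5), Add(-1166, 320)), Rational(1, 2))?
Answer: Mul(3, I, Pow(79, Rational(1, 2))) ≈ Mul(26.665, I)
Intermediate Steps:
Pow(Add(Add(Mul(14, 10), -5), Add(-1166, 320)), Rational(1, 2)) = Pow(Add(Add(140, -5), -846), Rational(1, 2)) = Pow(Add(135, -846), Rational(1, 2)) = Pow(-711, Rational(1, 2)) = Mul(3, I, Pow(79, Rational(1, 2)))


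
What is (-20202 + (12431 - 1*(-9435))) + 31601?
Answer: 33265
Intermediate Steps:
(-20202 + (12431 - 1*(-9435))) + 31601 = (-20202 + (12431 + 9435)) + 31601 = (-20202 + 21866) + 31601 = 1664 + 31601 = 33265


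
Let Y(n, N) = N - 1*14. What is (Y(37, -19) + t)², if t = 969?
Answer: 876096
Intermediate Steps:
Y(n, N) = -14 + N (Y(n, N) = N - 14 = -14 + N)
(Y(37, -19) + t)² = ((-14 - 19) + 969)² = (-33 + 969)² = 936² = 876096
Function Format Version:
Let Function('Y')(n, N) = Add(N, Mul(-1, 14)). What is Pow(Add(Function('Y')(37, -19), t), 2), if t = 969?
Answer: 876096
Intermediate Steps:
Function('Y')(n, N) = Add(-14, N) (Function('Y')(n, N) = Add(N, -14) = Add(-14, N))
Pow(Add(Function('Y')(37, -19), t), 2) = Pow(Add(Add(-14, -19), 969), 2) = Pow(Add(-33, 969), 2) = Pow(936, 2) = 876096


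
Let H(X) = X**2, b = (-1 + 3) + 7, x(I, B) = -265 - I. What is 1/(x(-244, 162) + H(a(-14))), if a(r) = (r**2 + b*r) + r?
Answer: 1/3115 ≈ 0.00032103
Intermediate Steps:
b = 9 (b = 2 + 7 = 9)
a(r) = r**2 + 10*r (a(r) = (r**2 + 9*r) + r = r**2 + 10*r)
1/(x(-244, 162) + H(a(-14))) = 1/((-265 - 1*(-244)) + (-14*(10 - 14))**2) = 1/((-265 + 244) + (-14*(-4))**2) = 1/(-21 + 56**2) = 1/(-21 + 3136) = 1/3115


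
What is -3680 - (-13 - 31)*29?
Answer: -2404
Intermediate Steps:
-3680 - (-13 - 31)*29 = -3680 - (-44)*29 = -3680 - 1*(-1276) = -3680 + 1276 = -2404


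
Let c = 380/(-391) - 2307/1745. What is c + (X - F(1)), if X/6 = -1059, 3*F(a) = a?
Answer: -13011284996/2046885 ≈ -6356.6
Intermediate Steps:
F(a) = a/3
X = -6354 (X = 6*(-1059) = -6354)
c = -1565137/682295 (c = 380*(-1/391) - 2307*1/1745 = -380/391 - 2307/1745 = -1565137/682295 ≈ -2.2939)
c + (X - F(1)) = -1565137/682295 + (-6354 - 1/3) = -1565137/682295 + (-6354 - 1*⅓) = -1565137/682295 + (-6354 - ⅓) = -1565137/682295 - 19063/3 = -13011284996/2046885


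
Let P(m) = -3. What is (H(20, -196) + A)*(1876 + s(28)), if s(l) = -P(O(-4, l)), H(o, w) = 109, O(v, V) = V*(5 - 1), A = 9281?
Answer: 17643810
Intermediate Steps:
O(v, V) = 4*V (O(v, V) = V*4 = 4*V)
s(l) = 3 (s(l) = -1*(-3) = 3)
(H(20, -196) + A)*(1876 + s(28)) = (109 + 9281)*(1876 + 3) = 9390*1879 = 17643810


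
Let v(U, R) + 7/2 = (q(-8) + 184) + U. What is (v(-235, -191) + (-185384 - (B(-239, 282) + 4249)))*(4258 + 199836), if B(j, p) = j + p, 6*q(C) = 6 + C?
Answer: -116168774095/3 ≈ -3.8723e+10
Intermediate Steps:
q(C) = 1 + C/6 (q(C) = (6 + C)/6 = 1 + C/6)
v(U, R) = 1081/6 + U (v(U, R) = -7/2 + (((1 + (⅙)*(-8)) + 184) + U) = -7/2 + (((1 - 4/3) + 184) + U) = -7/2 + ((-⅓ + 184) + U) = -7/2 + (551/3 + U) = 1081/6 + U)
(v(-235, -191) + (-185384 - (B(-239, 282) + 4249)))*(4258 + 199836) = ((1081/6 - 235) + (-185384 - ((-239 + 282) + 4249)))*(4258 + 199836) = (-329/6 + (-185384 - (43 + 4249)))*204094 = (-329/6 + (-185384 - 1*4292))*204094 = (-329/6 + (-185384 - 4292))*204094 = (-329/6 - 189676)*204094 = -1138385/6*204094 = -116168774095/3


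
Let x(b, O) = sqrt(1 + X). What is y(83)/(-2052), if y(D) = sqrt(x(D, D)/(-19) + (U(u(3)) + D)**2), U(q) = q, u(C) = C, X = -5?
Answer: -sqrt(2669956 - 38*I)/38988 ≈ -0.04191 + 2.9824e-7*I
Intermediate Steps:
x(b, O) = 2*I (x(b, O) = sqrt(1 - 5) = sqrt(-4) = 2*I)
y(D) = sqrt((3 + D)**2 - 2*I/19) (y(D) = sqrt((2*I)/(-19) + (3 + D)**2) = sqrt((2*I)*(-1/19) + (3 + D)**2) = sqrt(-2*I/19 + (3 + D)**2) = sqrt((3 + D)**2 - 2*I/19))
y(83)/(-2052) = (sqrt(-38*I + 361*(3 + 83)**2)/19)/(-2052) = (sqrt(-38*I + 361*86**2)/19)*(-1/2052) = (sqrt(-38*I + 361*7396)/19)*(-1/2052) = (sqrt(-38*I + 2669956)/19)*(-1/2052) = (sqrt(2669956 - 38*I)/19)*(-1/2052) = -sqrt(2669956 - 38*I)/38988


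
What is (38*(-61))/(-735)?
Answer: 2318/735 ≈ 3.1537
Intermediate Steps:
(38*(-61))/(-735) = -2318*(-1/735) = 2318/735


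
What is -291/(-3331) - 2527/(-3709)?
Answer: 9496756/12354679 ≈ 0.76868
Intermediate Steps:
-291/(-3331) - 2527/(-3709) = -291*(-1/3331) - 2527*(-1/3709) = 291/3331 + 2527/3709 = 9496756/12354679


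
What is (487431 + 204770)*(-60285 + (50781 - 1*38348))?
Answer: -33123202252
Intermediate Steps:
(487431 + 204770)*(-60285 + (50781 - 1*38348)) = 692201*(-60285 + (50781 - 38348)) = 692201*(-60285 + 12433) = 692201*(-47852) = -33123202252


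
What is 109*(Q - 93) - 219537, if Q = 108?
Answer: -217902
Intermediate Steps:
109*(Q - 93) - 219537 = 109*(108 - 93) - 219537 = 109*15 - 219537 = 1635 - 219537 = -217902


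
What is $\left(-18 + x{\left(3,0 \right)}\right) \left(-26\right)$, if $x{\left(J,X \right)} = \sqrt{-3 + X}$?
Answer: $468 - 26 i \sqrt{3} \approx 468.0 - 45.033 i$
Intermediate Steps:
$\left(-18 + x{\left(3,0 \right)}\right) \left(-26\right) = \left(-18 + \sqrt{-3 + 0}\right) \left(-26\right) = \left(-18 + \sqrt{-3}\right) \left(-26\right) = \left(-18 + i \sqrt{3}\right) \left(-26\right) = 468 - 26 i \sqrt{3}$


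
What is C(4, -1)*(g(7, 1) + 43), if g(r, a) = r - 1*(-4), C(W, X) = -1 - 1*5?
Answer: -324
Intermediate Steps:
C(W, X) = -6 (C(W, X) = -1 - 5 = -6)
g(r, a) = 4 + r (g(r, a) = r + 4 = 4 + r)
C(4, -1)*(g(7, 1) + 43) = -6*((4 + 7) + 43) = -6*(11 + 43) = -6*54 = -324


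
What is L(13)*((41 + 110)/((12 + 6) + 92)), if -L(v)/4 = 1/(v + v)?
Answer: -151/715 ≈ -0.21119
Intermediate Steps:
L(v) = -2/v (L(v) = -4/(v + v) = -4*1/(2*v) = -2/v)
L(13)*((41 + 110)/((12 + 6) + 92)) = (-2/13)*((41 + 110)/((12 + 6) + 92)) = (-2*1/13)*(151/(18 + 92)) = -302/(13*110) = -2/13*151/110 = -151/715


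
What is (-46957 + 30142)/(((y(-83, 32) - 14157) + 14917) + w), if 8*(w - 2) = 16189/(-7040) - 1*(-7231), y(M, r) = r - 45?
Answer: -315673600/31024577 ≈ -10.175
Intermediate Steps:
y(M, r) = -45 + r
w = 51002691/56320 (w = 2 + (16189/(-7040) - 1*(-7231))/8 = 2 + (16189*(-1/7040) + 7231)/8 = 2 + (-16189/7040 + 7231)/8 = 2 + (⅛)*(50890051/7040) = 2 + 50890051/56320 = 51002691/56320 ≈ 905.59)
(-46957 + 30142)/(((y(-83, 32) - 14157) + 14917) + w) = (-46957 + 30142)/((((-45 + 32) - 14157) + 14917) + 51002691/56320) = -16815/(((-13 - 14157) + 14917) + 51002691/56320) = -16815/((-14170 + 14917) + 51002691/56320) = -16815/(747 + 51002691/56320) = -16815/93073731/56320 = -16815*56320/93073731 = -315673600/31024577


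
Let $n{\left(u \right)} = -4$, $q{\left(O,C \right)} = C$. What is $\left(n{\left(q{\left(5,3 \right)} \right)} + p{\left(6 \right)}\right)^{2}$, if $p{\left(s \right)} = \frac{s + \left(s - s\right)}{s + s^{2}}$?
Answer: $\frac{729}{49} \approx 14.878$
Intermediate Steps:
$p{\left(s \right)} = \frac{s}{s + s^{2}}$ ($p{\left(s \right)} = \frac{s + 0}{s + s^{2}} = \frac{s}{s + s^{2}}$)
$\left(n{\left(q{\left(5,3 \right)} \right)} + p{\left(6 \right)}\right)^{2} = \left(-4 + \frac{1}{1 + 6}\right)^{2} = \left(-4 + \frac{1}{7}\right)^{2} = \left(- \frac{27}{7}\right)^{2} = \frac{729}{49}$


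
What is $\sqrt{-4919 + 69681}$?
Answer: $\sqrt{64762} \approx 254.48$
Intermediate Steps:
$\sqrt{-4919 + 69681} = \sqrt{64762}$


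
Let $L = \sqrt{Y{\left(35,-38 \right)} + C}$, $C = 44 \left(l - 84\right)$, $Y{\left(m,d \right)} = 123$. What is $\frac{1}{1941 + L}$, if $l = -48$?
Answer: $\frac{647}{1257722} - \frac{i \sqrt{5685}}{3773166} \approx 0.00051442 - 1.9983 \cdot 10^{-5} i$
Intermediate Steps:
$C = -5808$ ($C = 44 \left(-48 - 84\right) = 44 \left(-132\right) = -5808$)
$L = i \sqrt{5685}$ ($L = \sqrt{123 - 5808} = \sqrt{-5685} = i \sqrt{5685} \approx 75.399 i$)
$\frac{1}{1941 + L} = \frac{1}{1941 + i \sqrt{5685}}$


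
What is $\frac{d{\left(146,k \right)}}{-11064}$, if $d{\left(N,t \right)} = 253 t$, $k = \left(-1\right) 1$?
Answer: $\frac{253}{11064} \approx 0.022867$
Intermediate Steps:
$k = -1$
$\frac{d{\left(146,k \right)}}{-11064} = \frac{253 \left(-1\right)}{-11064} = \left(-253\right) \left(- \frac{1}{11064}\right) = \frac{253}{11064}$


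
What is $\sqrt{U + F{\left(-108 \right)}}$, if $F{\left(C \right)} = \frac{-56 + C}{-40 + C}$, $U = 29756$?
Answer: $\frac{\sqrt{40737481}}{37} \approx 172.5$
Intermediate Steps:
$F{\left(C \right)} = \frac{-56 + C}{-40 + C}$
$\sqrt{U + F{\left(-108 \right)}} = \sqrt{29756 + \frac{-56 - 108}{-40 - 108}} = \sqrt{29756 + \frac{1}{-148} \left(-164\right)} = \sqrt{29756 - - \frac{41}{37}} = \sqrt{29756 + \frac{41}{37}} = \sqrt{\frac{1101013}{37}} = \frac{\sqrt{40737481}}{37}$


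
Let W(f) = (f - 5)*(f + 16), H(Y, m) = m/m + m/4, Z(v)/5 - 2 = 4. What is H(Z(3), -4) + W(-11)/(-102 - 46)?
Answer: 20/37 ≈ 0.54054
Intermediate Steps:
Z(v) = 30 (Z(v) = 10 + 5*4 = 10 + 20 = 30)
H(Y, m) = 1 + m/4 (H(Y, m) = 1 + m*(¼) = 1 + m/4)
W(f) = (-5 + f)*(16 + f)
H(Z(3), -4) + W(-11)/(-102 - 46) = (1 + (¼)*(-4)) + (-80 + (-11)² + 11*(-11))/(-102 - 46) = (1 - 1) + (-80 + 121 - 121)/(-148) = 0 - 1/148*(-80) = 0 + 20/37 = 20/37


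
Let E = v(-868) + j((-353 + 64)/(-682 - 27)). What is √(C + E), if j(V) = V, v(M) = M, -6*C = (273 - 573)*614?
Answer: √14996184493/709 ≈ 172.72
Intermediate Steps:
C = 30700 (C = -(273 - 573)*614/6 = -(-50)*614 = -⅙*(-184200) = 30700)
E = -615123/709 (E = -868 + (-353 + 64)/(-682 - 27) = -868 - 289/(-709) = -868 - 289*(-1/709) = -868 + 289/709 = -615123/709 ≈ -867.59)
√(C + E) = √(30700 - 615123/709) = √(21151177/709) = √14996184493/709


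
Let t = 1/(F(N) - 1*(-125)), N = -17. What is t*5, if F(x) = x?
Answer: 5/108 ≈ 0.046296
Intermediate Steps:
t = 1/108 (t = 1/(-17 - 1*(-125)) = 1/(-17 + 125) = 1/108 ≈ 0.0092593)
t*5 = (1/108)*5 = 5/108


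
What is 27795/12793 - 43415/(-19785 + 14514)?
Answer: 701915540/67431903 ≈ 10.409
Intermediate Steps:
27795/12793 - 43415/(-19785 + 14514) = 27795*(1/12793) - 43415/(-5271) = 27795/12793 - 43415*(-1/5271) = 27795/12793 + 43415/5271 = 701915540/67431903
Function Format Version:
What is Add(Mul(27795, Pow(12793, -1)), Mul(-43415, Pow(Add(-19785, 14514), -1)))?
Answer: Rational(701915540, 67431903) ≈ 10.409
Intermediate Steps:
Add(Mul(27795, Pow(12793, -1)), Mul(-43415, Pow(Add(-19785, 14514), -1))) = Add(Mul(27795, Rational(1, 12793)), Mul(-43415, Pow(-5271, -1))) = Add(Rational(27795, 12793), Mul(-43415, Rational(-1, 5271))) = Add(Rational(27795, 12793), Rational(43415, 5271)) = Rational(701915540, 67431903)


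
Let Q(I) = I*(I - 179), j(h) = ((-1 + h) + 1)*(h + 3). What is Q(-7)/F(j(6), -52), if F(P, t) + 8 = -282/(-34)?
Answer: 22134/5 ≈ 4426.8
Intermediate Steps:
j(h) = h*(3 + h)
F(P, t) = 5/17 (F(P, t) = -8 - 282/(-34) = -8 - 282*(-1/34) = -8 + 141/17 = 5/17)
Q(I) = I*(-179 + I)
Q(-7)/F(j(6), -52) = (-7*(-179 - 7))/(5/17) = -7*(-186)*(17/5) = 1302*(17/5) = 22134/5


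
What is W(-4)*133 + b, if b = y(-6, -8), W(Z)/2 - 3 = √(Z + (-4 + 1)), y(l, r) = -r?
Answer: 806 + 266*I*√7 ≈ 806.0 + 703.77*I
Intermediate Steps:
W(Z) = 6 + 2*√(-3 + Z) (W(Z) = 6 + 2*√(Z + (-4 + 1)) = 6 + 2*√(Z - 3) = 6 + 2*√(-3 + Z))
b = 8 (b = -1*(-8) = 8)
W(-4)*133 + b = (6 + 2*√(-3 - 4))*133 + 8 = (6 + 2*√(-7))*133 + 8 = (6 + 2*(I*√7))*133 + 8 = (6 + 2*I*√7)*133 + 8 = (798 + 266*I*√7) + 8 = 806 + 266*I*√7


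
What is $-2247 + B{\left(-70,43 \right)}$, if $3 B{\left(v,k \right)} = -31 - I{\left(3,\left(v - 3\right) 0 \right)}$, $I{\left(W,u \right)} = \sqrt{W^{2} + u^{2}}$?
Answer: $- \frac{6775}{3} \approx -2258.3$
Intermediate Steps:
$B{\left(v,k \right)} = - \frac{34}{3}$ ($B{\left(v,k \right)} = \frac{-31 - \sqrt{3^{2} + \left(\left(v - 3\right) 0\right)^{2}}}{3} = \frac{-31 - \sqrt{9 + \left(\left(-3 + v\right) 0\right)^{2}}}{3} = \frac{-31 - \sqrt{9 + 0^{2}}}{3} = \frac{-31 - \sqrt{9 + 0}}{3} = \frac{-31 - \sqrt{9}}{3} = \frac{-31 - 3}{3} = \frac{1}{3} \left(-34\right) = - \frac{34}{3}$)
$-2247 + B{\left(-70,43 \right)} = -2247 - \frac{34}{3} = - \frac{6775}{3}$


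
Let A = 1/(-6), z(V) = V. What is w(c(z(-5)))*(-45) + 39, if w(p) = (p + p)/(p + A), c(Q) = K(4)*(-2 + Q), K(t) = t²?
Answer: -34233/673 ≈ -50.866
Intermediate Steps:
A = -⅙ (A = 1*(-⅙) = -⅙ ≈ -0.16667)
c(Q) = -32 + 16*Q (c(Q) = 4²*(-2 + Q) = 16*(-2 + Q) = -32 + 16*Q)
w(p) = 2*p/(-⅙ + p) (w(p) = (p + p)/(p - ⅙) = (2*p)/(-⅙ + p) = 2*p/(-⅙ + p))
w(c(z(-5)))*(-45) + 39 = (12*(-32 + 16*(-5))/(-1 + 6*(-32 + 16*(-5))))*(-45) + 39 = (12*(-32 - 80)/(-1 + 6*(-32 - 80)))*(-45) + 39 = (12*(-112)/(-1 + 6*(-112)))*(-45) + 39 = (12*(-112)/(-1 - 672))*(-45) + 39 = (12*(-112)/(-673))*(-45) + 39 = (12*(-112)*(-1/673))*(-45) + 39 = (1344/673)*(-45) + 39 = -60480/673 + 39 = -34233/673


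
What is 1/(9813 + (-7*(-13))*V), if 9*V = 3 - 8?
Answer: 9/87862 ≈ 0.00010243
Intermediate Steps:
V = -5/9 (V = (3 - 8)/9 = (1/9)*(-5) = -5/9 ≈ -0.55556)
1/(9813 + (-7*(-13))*V) = 1/(9813 - 7*(-13)*(-5/9)) = 1/(9813 + 91*(-5/9)) = 1/(9813 - 455/9) = 1/(87862/9) = 9/87862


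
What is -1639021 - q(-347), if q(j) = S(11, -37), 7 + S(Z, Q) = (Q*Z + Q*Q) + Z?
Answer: -1639987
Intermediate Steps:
S(Z, Q) = -7 + Z + Q² + Q*Z (S(Z, Q) = -7 + ((Q*Z + Q*Q) + Z) = -7 + ((Q*Z + Q²) + Z) = -7 + ((Q² + Q*Z) + Z) = -7 + (Z + Q² + Q*Z) = -7 + Z + Q² + Q*Z)
q(j) = 966 (q(j) = -7 + 11 + (-37)² - 37*11 = -7 + 11 + 1369 - 407 = 966)
-1639021 - q(-347) = -1639021 - 1*966 = -1639021 - 966 = -1639987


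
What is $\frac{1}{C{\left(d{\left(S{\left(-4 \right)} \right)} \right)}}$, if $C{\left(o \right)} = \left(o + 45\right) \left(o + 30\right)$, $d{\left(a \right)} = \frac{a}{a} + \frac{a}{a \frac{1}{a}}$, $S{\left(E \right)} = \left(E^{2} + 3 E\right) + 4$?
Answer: $\frac{1}{2106} \approx 0.00047483$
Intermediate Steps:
$S{\left(E \right)} = 4 + E^{2} + 3 E$
$d{\left(a \right)} = 1 + a$ ($d{\left(a \right)} = 1 + \frac{a}{1} = 1 + a 1 = 1 + a$)
$C{\left(o \right)} = \left(30 + o\right) \left(45 + o\right)$ ($C{\left(o \right)} = \left(45 + o\right) \left(30 + o\right) = \left(30 + o\right) \left(45 + o\right)$)
$\frac{1}{C{\left(d{\left(S{\left(-4 \right)} \right)} \right)}} = \frac{1}{1350 + \left(1 + \left(4 + \left(-4\right)^{2} + 3 \left(-4\right)\right)\right)^{2} + 75 \left(1 + \left(4 + \left(-4\right)^{2} + 3 \left(-4\right)\right)\right)} = \frac{1}{1350 + \left(1 + \left(4 + 16 - 12\right)\right)^{2} + 75 \left(1 + \left(4 + 16 - 12\right)\right)} = \frac{1}{1350 + \left(1 + 8\right)^{2} + 75 \left(1 + 8\right)} = \frac{1}{1350 + 9^{2} + 75 \cdot 9} = \frac{1}{1350 + 81 + 675} = \frac{1}{2106}$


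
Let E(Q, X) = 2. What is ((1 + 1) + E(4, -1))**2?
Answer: 16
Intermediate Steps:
((1 + 1) + E(4, -1))**2 = ((1 + 1) + 2)**2 = (2 + 2)**2 = 4**2 = 16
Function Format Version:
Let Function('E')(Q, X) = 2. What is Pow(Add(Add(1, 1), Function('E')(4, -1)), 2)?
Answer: 16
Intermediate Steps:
Pow(Add(Add(1, 1), Function('E')(4, -1)), 2) = Pow(Add(Add(1, 1), 2), 2) = Pow(Add(2, 2), 2) = Pow(4, 2) = 16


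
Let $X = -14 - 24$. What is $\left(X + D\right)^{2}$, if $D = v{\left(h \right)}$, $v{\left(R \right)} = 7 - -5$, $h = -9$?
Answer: $676$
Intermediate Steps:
$X = -38$
$v{\left(R \right)} = 12$ ($v{\left(R \right)} = 7 + 5 = 12$)
$D = 12$
$\left(X + D\right)^{2} = \left(-38 + 12\right)^{2} = \left(-26\right)^{2} = 676$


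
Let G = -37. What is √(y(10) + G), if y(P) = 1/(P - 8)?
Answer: I*√146/2 ≈ 6.0415*I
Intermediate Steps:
y(P) = 1/(-8 + P)
√(y(10) + G) = √(1/(-8 + 10) - 37) = √(1/2 - 37) = √(½ - 37) = √(-73/2) = I*√146/2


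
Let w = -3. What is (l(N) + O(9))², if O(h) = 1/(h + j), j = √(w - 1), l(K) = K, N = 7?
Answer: 364812/7225 - 2416*I/7225 ≈ 50.493 - 0.33439*I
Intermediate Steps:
j = 2*I (j = √(-3 - 1) = √(-4) = 2*I ≈ 2.0*I)
O(h) = 1/(h + 2*I)
(l(N) + O(9))² = (7 + 1/(9 + 2*I))² = (7 + (9 - 2*I)/85)²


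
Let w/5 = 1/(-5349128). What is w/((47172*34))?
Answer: -5/8579188244544 ≈ -5.8281e-13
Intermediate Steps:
w = -5/5349128 (w = 5/(-5349128) = 5*(-1/5349128) = -5/5349128 ≈ -9.3473e-7)
w/((47172*34)) = -5/(5349128*(47172*34)) = -5/5349128/1603848 = -5/5349128*1/1603848 = -5/8579188244544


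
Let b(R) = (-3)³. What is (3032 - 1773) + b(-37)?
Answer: 1232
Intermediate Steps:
b(R) = -27
(3032 - 1773) + b(-37) = (3032 - 1773) - 27 = 1259 - 27 = 1232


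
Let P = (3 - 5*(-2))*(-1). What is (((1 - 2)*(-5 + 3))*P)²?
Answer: 676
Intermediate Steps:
P = -13 (P = (3 + 10)*(-1) = 13*(-1) = -13)
(((1 - 2)*(-5 + 3))*P)² = (((1 - 2)*(-5 + 3))*(-13))² = (-1*(-2)*(-13))² = (2*(-13))² = (-26)² = 676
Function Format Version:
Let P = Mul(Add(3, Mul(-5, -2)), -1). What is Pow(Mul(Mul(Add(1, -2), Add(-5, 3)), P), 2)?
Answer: 676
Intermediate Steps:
P = -13 (P = Mul(Add(3, 10), -1) = Mul(13, -1) = -13)
Pow(Mul(Mul(Add(1, -2), Add(-5, 3)), P), 2) = Pow(Mul(Mul(Add(1, -2), Add(-5, 3)), -13), 2) = Pow(Mul(Mul(-1, -2), -13), 2) = Pow(Mul(2, -13), 2) = Pow(-26, 2) = 676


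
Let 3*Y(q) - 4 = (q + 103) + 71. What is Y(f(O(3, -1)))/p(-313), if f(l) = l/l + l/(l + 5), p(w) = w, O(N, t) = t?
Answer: -715/3756 ≈ -0.19036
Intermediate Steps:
f(l) = 1 + l/(5 + l)
Y(q) = 178/3 + q/3 (Y(q) = 4/3 + ((q + 103) + 71)/3 = 4/3 + ((103 + q) + 71)/3 = 4/3 + (174 + q)/3 = 4/3 + (58 + q/3) = 178/3 + q/3)
Y(f(O(3, -1)))/p(-313) = (178/3 + ((5 + 2*(-1))/(5 - 1))/3)/(-313) = (178/3 + ((5 - 2)/4)/3)*(-1/313) = (178/3 + ((¼)*3)/3)*(-1/313) = (178/3 + (⅓)*(¾))*(-1/313) = (178/3 + ¼)*(-1/313) = (715/12)*(-1/313) = -715/3756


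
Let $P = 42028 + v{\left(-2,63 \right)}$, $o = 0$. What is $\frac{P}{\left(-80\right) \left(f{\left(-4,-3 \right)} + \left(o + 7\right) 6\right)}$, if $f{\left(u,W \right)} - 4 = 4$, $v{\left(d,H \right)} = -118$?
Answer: $- \frac{4191}{400} \approx -10.477$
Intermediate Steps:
$f{\left(u,W \right)} = 8$ ($f{\left(u,W \right)} = 4 + 4 = 8$)
$P = 41910$ ($P = 42028 - 118 = 41910$)
$\frac{P}{\left(-80\right) \left(f{\left(-4,-3 \right)} + \left(o + 7\right) 6\right)} = \frac{41910}{\left(-80\right) \left(8 + \left(0 + 7\right) 6\right)} = \frac{41910}{\left(-80\right) \left(8 + 7 \cdot 6\right)} = \frac{41910}{\left(-80\right) \left(8 + 42\right)} = \frac{41910}{\left(-80\right) 50} = \frac{41910}{-4000} = 41910 \left(- \frac{1}{4000}\right) = - \frac{4191}{400}$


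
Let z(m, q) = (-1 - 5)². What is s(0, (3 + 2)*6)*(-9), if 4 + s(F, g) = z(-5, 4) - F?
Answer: -288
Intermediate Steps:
z(m, q) = 36 (z(m, q) = (-6)² = 36)
s(F, g) = 32 - F (s(F, g) = -4 + (36 - F) = 32 - F)
s(0, (3 + 2)*6)*(-9) = (32 - 1*0)*(-9) = (32 + 0)*(-9) = 32*(-9) = -288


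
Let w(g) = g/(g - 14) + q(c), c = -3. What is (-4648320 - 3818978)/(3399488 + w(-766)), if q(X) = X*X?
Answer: -3302246220/1325804213 ≈ -2.4907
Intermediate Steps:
q(X) = X**2
w(g) = 9 + g/(-14 + g) (w(g) = g/(g - 14) + (-3)**2 = g/(-14 + g) + 9 = 9 + g/(-14 + g))
(-4648320 - 3818978)/(3399488 + w(-766)) = (-4648320 - 3818978)/(3399488 + 2*(-63 + 5*(-766))/(-14 - 766)) = -8467298/(3399488 + 2*(-63 - 3830)/(-780)) = -8467298/(3399488 + 2*(-1/780)*(-3893)) = -8467298/(3399488 + 3893/390) = -8467298/1325804213/390 = -8467298*390/1325804213 = -3302246220/1325804213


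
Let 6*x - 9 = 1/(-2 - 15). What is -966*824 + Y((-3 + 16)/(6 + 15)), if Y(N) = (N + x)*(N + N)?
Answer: -1989157490/2499 ≈ -7.9598e+5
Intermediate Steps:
x = 76/51 (x = 3/2 + 1/(6*(-2 - 15)) = 3/2 + (⅙)/(-17) = 3/2 + (⅙)*(-1/17) = 3/2 - 1/102 = 76/51 ≈ 1.4902)
Y(N) = 2*N*(76/51 + N) (Y(N) = (N + 76/51)*(N + N) = (76/51 + N)*(2*N) = 2*N*(76/51 + N))
-966*824 + Y((-3 + 16)/(6 + 15)) = -966*824 + 2*((-3 + 16)/(6 + 15))*(76 + 51*((-3 + 16)/(6 + 15)))/51 = -795984 + 2*(13/21)*(76 + 51*(13/21))/51 = -795984 + 2*(13*(1/21))*(76 + 51*(13*(1/21)))/51 = -795984 + (2/51)*(13/21)*(76 + 51*(13/21)) = -795984 + (2/51)*(13/21)*(76 + 221/7) = -795984 + (2/51)*(13/21)*(753/7) = -795984 + 6526/2499 = -1989157490/2499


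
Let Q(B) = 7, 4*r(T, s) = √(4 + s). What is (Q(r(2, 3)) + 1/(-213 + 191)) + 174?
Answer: 3981/22 ≈ 180.95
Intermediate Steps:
r(T, s) = √(4 + s)/4
(Q(r(2, 3)) + 1/(-213 + 191)) + 174 = (7 + 1/(-213 + 191)) + 174 = (7 + 1/(-22)) + 174 = (7 - 1/22) + 174 = 153/22 + 174 = 3981/22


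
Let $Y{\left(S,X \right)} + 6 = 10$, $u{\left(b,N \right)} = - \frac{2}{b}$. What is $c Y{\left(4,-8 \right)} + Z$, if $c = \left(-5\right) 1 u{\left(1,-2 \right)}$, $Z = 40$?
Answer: $80$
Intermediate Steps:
$Y{\left(S,X \right)} = 4$ ($Y{\left(S,X \right)} = -6 + 10 = 4$)
$c = 10$ ($c = \left(-5\right) 1 \left(- \frac{2}{1}\right) = - 5 \left(\left(-2\right) 1\right) = \left(-5\right) \left(-2\right) = 10$)
$c Y{\left(4,-8 \right)} + Z = 10 \cdot 4 + 40 = 40 + 40 = 80$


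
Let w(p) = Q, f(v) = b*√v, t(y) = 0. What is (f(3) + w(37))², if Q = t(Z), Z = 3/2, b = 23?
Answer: 1587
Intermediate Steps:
Z = 3/2 (Z = 3*(½) = 3/2 ≈ 1.5000)
Q = 0
f(v) = 23*√v
w(p) = 0
(f(3) + w(37))² = (23*√3 + 0)² = (23*√3)² = 1587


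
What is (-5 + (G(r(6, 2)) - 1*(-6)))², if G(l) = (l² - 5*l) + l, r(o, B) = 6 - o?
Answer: 1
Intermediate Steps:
G(l) = l² - 4*l
(-5 + (G(r(6, 2)) - 1*(-6)))² = (-5 + ((6 - 1*6)*(-4 + (6 - 1*6)) - 1*(-6)))² = (-5 + ((6 - 6)*(-4 + (6 - 6)) + 6))² = (-5 + (0*(-4 + 0) + 6))² = (-5 + (0*(-4) + 6))² = (-5 + (0 + 6))² = (-5 + 6)² = 1² = 1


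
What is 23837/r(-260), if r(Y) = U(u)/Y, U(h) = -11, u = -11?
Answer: 563420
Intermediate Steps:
r(Y) = -11/Y
23837/r(-260) = 23837/((-11/(-260))) = 23837/((-11*(-1/260))) = 23837/(11/260) = 23837*(260/11) = 563420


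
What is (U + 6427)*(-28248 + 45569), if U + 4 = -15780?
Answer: -162072597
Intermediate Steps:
U = -15784 (U = -4 - 15780 = -15784)
(U + 6427)*(-28248 + 45569) = (-15784 + 6427)*(-28248 + 45569) = -9357*17321 = -162072597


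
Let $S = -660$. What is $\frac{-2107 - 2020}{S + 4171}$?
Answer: $- \frac{4127}{3511} \approx -1.1754$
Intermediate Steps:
$\frac{-2107 - 2020}{S + 4171} = \frac{-2107 - 2020}{-660 + 4171} = - \frac{4127}{3511}$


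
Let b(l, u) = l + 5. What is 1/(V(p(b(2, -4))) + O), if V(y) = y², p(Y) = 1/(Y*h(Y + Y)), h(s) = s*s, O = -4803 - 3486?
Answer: -1882384/15603080975 ≈ -0.00012064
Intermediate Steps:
b(l, u) = 5 + l
O = -8289
h(s) = s²
p(Y) = 1/(4*Y³) (p(Y) = 1/(Y*(Y + Y)²) = 1/(Y*(2*Y)²) = 1/(Y*(4*Y²)) = 1/(4*Y³))
1/(V(p(b(2, -4))) + O) = 1/((1/(4*(5 + 2)³))² - 8289) = 1/(((¼)/7³)² - 8289) = 1/(((¼)*(1/343))² - 8289) = 1/((1/1372)² - 8289) = 1/(1/1882384 - 8289) = 1/(-15603080975/1882384) = -1882384/15603080975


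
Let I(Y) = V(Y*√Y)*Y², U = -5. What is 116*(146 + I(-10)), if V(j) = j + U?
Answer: -41064 - 116000*I*√10 ≈ -41064.0 - 3.6682e+5*I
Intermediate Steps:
V(j) = -5 + j (V(j) = j - 5 = -5 + j)
I(Y) = Y²*(-5 + Y^(3/2)) (I(Y) = (-5 + Y*√Y)*Y² = (-5 + Y^(3/2))*Y² = Y²*(-5 + Y^(3/2)))
116*(146 + I(-10)) = 116*(146 + (-10)²*(-5 + (-10)^(3/2))) = 116*(146 + 100*(-5 - 10*I*√10)) = 116*(146 + (-500 - 1000*I*√10)) = 116*(-354 - 1000*I*√10) = -41064 - 116000*I*√10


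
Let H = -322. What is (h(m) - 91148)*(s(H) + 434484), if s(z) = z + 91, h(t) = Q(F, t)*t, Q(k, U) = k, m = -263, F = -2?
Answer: -39352875366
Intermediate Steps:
h(t) = -2*t
s(z) = 91 + z
(h(m) - 91148)*(s(H) + 434484) = (-2*(-263) - 91148)*((91 - 322) + 434484) = (526 - 91148)*(-231 + 434484) = -90622*434253 = -39352875366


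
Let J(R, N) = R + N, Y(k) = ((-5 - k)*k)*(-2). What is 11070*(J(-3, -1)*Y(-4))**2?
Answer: 11335680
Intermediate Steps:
Y(k) = -2*k*(-5 - k) (Y(k) = (k*(-5 - k))*(-2) = -2*k*(-5 - k))
J(R, N) = N + R
11070*(J(-3, -1)*Y(-4))**2 = 11070*((-1 - 3)*(2*(-4)*(5 - 4)))**2 = 11070*(-8*(-4))**2 = 11070*(-4*(-8))**2 = 11070*32**2 = 11070*1024 = 11335680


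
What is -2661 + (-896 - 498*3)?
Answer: -5051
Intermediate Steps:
-2661 + (-896 - 498*3) = -2661 + (-896 - 1*1494) = -2661 + (-896 - 1494) = -2661 - 2390 = -5051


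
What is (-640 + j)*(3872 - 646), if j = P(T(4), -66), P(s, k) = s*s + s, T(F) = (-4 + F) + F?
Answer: -2000120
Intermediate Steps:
T(F) = -4 + 2*F
P(s, k) = s + s**2 (P(s, k) = s**2 + s = s + s**2)
j = 20 (j = (-4 + 2*4)*(1 + (-4 + 2*4)) = (-4 + 8)*(1 + (-4 + 8)) = 4*(1 + 4) = 4*5 = 20)
(-640 + j)*(3872 - 646) = (-640 + 20)*(3872 - 646) = -620*3226 = -2000120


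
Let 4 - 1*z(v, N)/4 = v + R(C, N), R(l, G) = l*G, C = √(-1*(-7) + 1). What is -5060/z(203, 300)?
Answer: -251735/680399 + 759000*√2/680399 ≈ 1.2076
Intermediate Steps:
C = 2*√2 (C = √(7 + 1) = √8 = 2*√2 ≈ 2.8284)
R(l, G) = G*l
z(v, N) = 16 - 4*v - 8*N*√2 (z(v, N) = 16 - 4*(v + N*(2*√2)) = 16 - 4*(v + 2*N*√2) = 16 + (-4*v - 8*N*√2) = 16 - 4*v - 8*N*√2)
-5060/z(203, 300) = -5060/(16 - 4*203 - 8*300*√2) = -5060/(16 - 812 - 2400*√2) = -5060/(-796 - 2400*√2)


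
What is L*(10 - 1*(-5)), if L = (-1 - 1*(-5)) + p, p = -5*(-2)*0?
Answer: 60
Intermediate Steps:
p = 0 (p = 10*0 = 0)
L = 4 (L = (-1 - 1*(-5)) + 0 = (-1 + 5) + 0 = 4 + 0 = 4)
L*(10 - 1*(-5)) = 4*(10 - 1*(-5)) = 4*(10 + 5) = 4*15 = 60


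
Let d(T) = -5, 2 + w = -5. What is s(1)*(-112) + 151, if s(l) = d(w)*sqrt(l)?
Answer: 711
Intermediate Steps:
w = -7 (w = -2 - 5 = -7)
s(l) = -5*sqrt(l)
s(1)*(-112) + 151 = -5*sqrt(1)*(-112) + 151 = -5*1*(-112) + 151 = -5*(-112) + 151 = 560 + 151 = 711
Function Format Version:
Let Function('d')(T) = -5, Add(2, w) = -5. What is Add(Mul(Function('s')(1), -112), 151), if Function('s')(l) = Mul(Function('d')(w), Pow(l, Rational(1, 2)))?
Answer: 711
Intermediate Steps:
w = -7 (w = Add(-2, -5) = -7)
Function('s')(l) = Mul(-5, Pow(l, Rational(1, 2)))
Add(Mul(Function('s')(1), -112), 151) = Add(Mul(Mul(-5, Pow(1, Rational(1, 2))), -112), 151) = Add(Mul(Mul(-5, 1), -112), 151) = Add(Mul(-5, -112), 151) = Add(560, 151) = 711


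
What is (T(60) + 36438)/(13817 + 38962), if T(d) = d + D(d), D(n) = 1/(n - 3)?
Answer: 2080387/3008403 ≈ 0.69153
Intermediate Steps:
D(n) = 1/(-3 + n)
T(d) = d + 1/(-3 + d)
(T(60) + 36438)/(13817 + 38962) = ((1 + 60*(-3 + 60))/(-3 + 60) + 36438)/(13817 + 38962) = ((1 + 60*57)/57 + 36438)/52779 = ((1 + 3420)/57 + 36438)*(1/52779) = ((1/57)*3421 + 36438)*(1/52779) = (3421/57 + 36438)*(1/52779) = (2080387/57)*(1/52779) = 2080387/3008403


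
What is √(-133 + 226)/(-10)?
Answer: -√93/10 ≈ -0.96437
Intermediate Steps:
√(-133 + 226)/(-10) = √93*(-⅒) = -√93/10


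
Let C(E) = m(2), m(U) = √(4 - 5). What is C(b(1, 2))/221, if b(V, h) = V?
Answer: I/221 ≈ 0.0045249*I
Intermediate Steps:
m(U) = I (m(U) = √(-1) = I)
C(E) = I
C(b(1, 2))/221 = I/221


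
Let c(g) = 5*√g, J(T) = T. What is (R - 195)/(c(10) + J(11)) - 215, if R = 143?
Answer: -27163/129 - 260*√10/129 ≈ -216.94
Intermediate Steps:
(R - 195)/(c(10) + J(11)) - 215 = (143 - 195)/(5*√10 + 11) - 215 = -52/(11 + 5*√10) - 215 = -215 - 52/(11 + 5*√10)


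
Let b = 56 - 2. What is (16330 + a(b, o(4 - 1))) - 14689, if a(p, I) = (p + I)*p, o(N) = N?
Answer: 4719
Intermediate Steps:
b = 54
a(p, I) = p*(I + p) (a(p, I) = (I + p)*p = p*(I + p))
(16330 + a(b, o(4 - 1))) - 14689 = (16330 + 54*((4 - 1) + 54)) - 14689 = (16330 + 54*(3 + 54)) - 14689 = (16330 + 54*57) - 14689 = (16330 + 3078) - 14689 = 19408 - 14689 = 4719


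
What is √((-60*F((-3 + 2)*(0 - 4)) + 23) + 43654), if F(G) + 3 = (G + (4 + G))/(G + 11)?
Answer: √43809 ≈ 209.31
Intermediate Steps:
F(G) = -3 + (4 + 2*G)/(11 + G) (F(G) = -3 + (G + (4 + G))/(G + 11) = -3 + (4 + 2*G)/(11 + G))
√((-60*F((-3 + 2)*(0 - 4)) + 23) + 43654) = √((-60*(-29 - (-3 + 2)*(0 - 4))/(11 + (-3 + 2)*(0 - 4)) + 23) + 43654) = √((-60*(-29 - (-1)*(-4))/(11 - 1*(-4)) + 23) + 43654) = √((-60*(-29 - 1*4)/(11 + 4) + 23) + 43654) = √((-60*(-29 - 4)/15 + 23) + 43654) = √((-4*(-33) + 23) + 43654) = √((-60*(-11/5) + 23) + 43654) = √((132 + 23) + 43654) = √(155 + 43654) = √43809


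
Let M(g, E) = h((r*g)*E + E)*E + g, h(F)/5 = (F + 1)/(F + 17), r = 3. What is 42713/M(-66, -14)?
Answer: -23705715/75256 ≈ -315.00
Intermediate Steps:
h(F) = 5*(1 + F)/(17 + F) (h(F) = 5*((F + 1)/(F + 17)) = 5*((1 + F)/(17 + F)) = 5*(1 + F)/(17 + F))
M(g, E) = g + 5*E*(1 + E + 3*E*g)/(17 + E + 3*E*g) (M(g, E) = (5*(1 + ((3*g)*E + E))/(17 + ((3*g)*E + E)))*E + g = (5*(1 + (3*E*g + E))/(17 + (3*E*g + E)))*E + g = (5*(1 + (E + 3*E*g))/(17 + (E + 3*E*g)))*E + g = (5*(1 + E + 3*E*g)/(17 + E + 3*E*g))*E + g = 5*E*(1 + E + 3*E*g)/(17 + E + 3*E*g) + g = g + 5*E*(1 + E + 3*E*g)/(17 + E + 3*E*g))
42713/M(-66, -14) = 42713/(((-66*(17 - 14*(1 + 3*(-66))) + 5*(-14)*(1 - 14*(1 + 3*(-66))))/(17 - 14*(1 + 3*(-66))))) = 42713/(((-66*(17 - 14*(1 - 198)) + 5*(-14)*(1 - 14*(1 - 198)))/(17 - 14*(1 - 198)))) = 42713/(((-66*(17 - 14*(-197)) + 5*(-14)*(1 - 14*(-197)))/(17 - 14*(-197)))) = 42713/(((-66*(17 + 2758) + 5*(-14)*(1 + 2758))/(17 + 2758))) = 42713/(((-66*2775 + 5*(-14)*2759)/2775)) = 42713/(((-183150 - 193130)/2775)) = 42713/(((1/2775)*(-376280))) = 42713/(-75256/555) = 42713*(-555/75256) = -23705715/75256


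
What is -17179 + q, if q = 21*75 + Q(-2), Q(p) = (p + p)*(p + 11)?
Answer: -15640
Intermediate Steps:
Q(p) = 2*p*(11 + p) (Q(p) = (2*p)*(11 + p) = 2*p*(11 + p))
q = 1539 (q = 21*75 + 2*(-2)*(11 - 2) = 1575 + 2*(-2)*9 = 1575 - 36 = 1539)
-17179 + q = -17179 + 1539 = -15640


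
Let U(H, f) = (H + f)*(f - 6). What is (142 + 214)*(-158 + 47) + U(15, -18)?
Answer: -39444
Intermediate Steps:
U(H, f) = (-6 + f)*(H + f) (U(H, f) = (H + f)*(-6 + f) = (-6 + f)*(H + f))
(142 + 214)*(-158 + 47) + U(15, -18) = (142 + 214)*(-158 + 47) + ((-18)² - 6*15 - 6*(-18) + 15*(-18)) = 356*(-111) + (324 - 90 + 108 - 270) = -39516 + 72 = -39444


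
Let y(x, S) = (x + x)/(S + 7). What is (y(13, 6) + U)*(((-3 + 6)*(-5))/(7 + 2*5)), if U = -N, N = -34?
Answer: -540/17 ≈ -31.765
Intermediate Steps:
y(x, S) = 2*x/(7 + S) (y(x, S) = (2*x)/(7 + S) = 2*x/(7 + S))
U = 34 (U = -1*(-34) = 34)
(y(13, 6) + U)*(((-3 + 6)*(-5))/(7 + 2*5)) = (2*13/(7 + 6) + 34)*(((-3 + 6)*(-5))/(7 + 2*5)) = (2*13/13 + 34)*((3*(-5))/(7 + 10)) = (2*13*(1/13) + 34)*(-15/17) = (2 + 34)*(-15*1/17) = 36*(-15/17) = -540/17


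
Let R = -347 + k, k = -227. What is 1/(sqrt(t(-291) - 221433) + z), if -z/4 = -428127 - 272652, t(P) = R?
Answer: 2803116/7857459531463 - I*sqrt(222007)/7857459531463 ≈ 3.5675e-7 - 5.9965e-11*I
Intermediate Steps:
R = -574 (R = -347 - 227 = -574)
t(P) = -574
z = 2803116 (z = -4*(-428127 - 272652) = -4*(-700779) = 2803116)
1/(sqrt(t(-291) - 221433) + z) = 1/(sqrt(-574 - 221433) + 2803116) = 1/(sqrt(-222007) + 2803116) = 1/(I*sqrt(222007) + 2803116) = 1/(2803116 + I*sqrt(222007))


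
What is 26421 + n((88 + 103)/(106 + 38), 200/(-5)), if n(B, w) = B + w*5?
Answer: 3776015/144 ≈ 26222.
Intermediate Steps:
n(B, w) = B + 5*w
26421 + n((88 + 103)/(106 + 38), 200/(-5)) = 26421 + ((88 + 103)/(106 + 38) + 5*(200/(-5))) = 26421 + (191/144 + 5*(200*(-⅕))) = 26421 + (191*(1/144) + 5*(-40)) = 26421 + (191/144 - 200) = 26421 - 28609/144 = 3776015/144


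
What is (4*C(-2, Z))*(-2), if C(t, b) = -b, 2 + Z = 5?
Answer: 24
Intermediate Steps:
Z = 3 (Z = -2 + 5 = 3)
(4*C(-2, Z))*(-2) = (4*(-1*3))*(-2) = (4*(-3))*(-2) = -12*(-2) = 24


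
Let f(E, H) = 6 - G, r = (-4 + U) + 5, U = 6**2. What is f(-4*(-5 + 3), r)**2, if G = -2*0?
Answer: 36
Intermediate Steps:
U = 36
G = 0
r = 37 (r = (-4 + 36) + 5 = 32 + 5 = 37)
f(E, H) = 6 (f(E, H) = 6 - 1*0 = 6 + 0 = 6)
f(-4*(-5 + 3), r)**2 = 6**2 = 36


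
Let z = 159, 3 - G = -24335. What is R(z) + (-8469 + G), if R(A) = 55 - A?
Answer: 15765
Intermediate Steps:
G = 24338 (G = 3 - 1*(-24335) = 3 + 24335 = 24338)
R(z) + (-8469 + G) = (55 - 1*159) + (-8469 + 24338) = (55 - 159) + 15869 = -104 + 15869 = 15765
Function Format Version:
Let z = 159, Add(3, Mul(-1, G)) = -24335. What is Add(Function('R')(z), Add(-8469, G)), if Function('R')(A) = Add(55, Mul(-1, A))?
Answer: 15765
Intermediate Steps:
G = 24338 (G = Add(3, Mul(-1, -24335)) = Add(3, 24335) = 24338)
Add(Function('R')(z), Add(-8469, G)) = Add(Add(55, Mul(-1, 159)), Add(-8469, 24338)) = Add(Add(55, -159), 15869) = Add(-104, 15869) = 15765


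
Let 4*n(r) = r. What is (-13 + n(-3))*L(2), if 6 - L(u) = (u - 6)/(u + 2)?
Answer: -385/4 ≈ -96.250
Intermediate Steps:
n(r) = r/4
L(u) = 6 - (-6 + u)/(2 + u) (L(u) = 6 - (u - 6)/(u + 2) = 6 - (-6 + u)/(2 + u))
(-13 + n(-3))*L(2) = (-13 + (¼)*(-3))*((18 + 5*2)/(2 + 2)) = (-13 - ¾)*((18 + 10)/4) = -55*28/16 = -55/4*7 = -385/4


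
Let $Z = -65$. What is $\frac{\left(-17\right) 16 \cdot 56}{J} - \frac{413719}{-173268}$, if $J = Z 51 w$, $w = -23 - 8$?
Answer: $\frac{781894409}{349135020} \approx 2.2395$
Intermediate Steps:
$w = -31$
$J = 102765$ ($J = \left(-65\right) 51 \left(-31\right) = \left(-3315\right) \left(-31\right) = 102765$)
$\frac{\left(-17\right) 16 \cdot 56}{J} - \frac{413719}{-173268} = \frac{\left(-17\right) 16 \cdot 56}{102765} - \frac{413719}{-173268} = \left(-272\right) 56 \cdot \frac{1}{102765} - - \frac{413719}{173268} = \left(-15232\right) \frac{1}{102765} + \frac{413719}{173268} = - \frac{896}{6045} + \frac{413719}{173268} = \frac{781894409}{349135020}$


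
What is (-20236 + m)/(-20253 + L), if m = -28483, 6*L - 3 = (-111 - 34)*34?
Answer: 26574/11495 ≈ 2.3118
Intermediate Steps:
L = -4927/6 (L = ½ + ((-111 - 34)*34)/6 = ½ + (-145*34)/6 = ½ + (⅙)*(-4930) = ½ - 2465/3 = -4927/6 ≈ -821.17)
(-20236 + m)/(-20253 + L) = (-20236 - 28483)/(-20253 - 4927/6) = -48719/(-126445/6) = -48719*(-6/126445) = 26574/11495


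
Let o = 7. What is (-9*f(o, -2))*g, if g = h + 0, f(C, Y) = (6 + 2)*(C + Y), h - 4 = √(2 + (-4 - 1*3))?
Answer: -1440 - 360*I*√5 ≈ -1440.0 - 804.98*I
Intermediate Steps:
h = 4 + I*√5 (h = 4 + √(2 + (-4 - 1*3)) = 4 + √(2 + (-4 - 3)) = 4 + √(2 - 7) = 4 + √(-5) = 4 + I*√5 ≈ 4.0 + 2.2361*I)
f(C, Y) = 8*C + 8*Y (f(C, Y) = 8*(C + Y) = 8*C + 8*Y)
g = 4 + I*√5 (g = (4 + I*√5) + 0 = 4 + I*√5 ≈ 4.0 + 2.2361*I)
(-9*f(o, -2))*g = (-9*(8*7 + 8*(-2)))*(4 + I*√5) = (-9*(56 - 16))*(4 + I*√5) = (-9*40)*(4 + I*√5) = -360*(4 + I*√5) = -1440 - 360*I*√5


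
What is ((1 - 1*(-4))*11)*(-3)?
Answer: -165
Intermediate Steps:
((1 - 1*(-4))*11)*(-3) = ((1 + 4)*11)*(-3) = (5*11)*(-3) = 55*(-3) = -165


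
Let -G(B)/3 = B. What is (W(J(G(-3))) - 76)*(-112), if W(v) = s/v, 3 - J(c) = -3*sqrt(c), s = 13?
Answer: 25172/3 ≈ 8390.7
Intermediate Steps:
G(B) = -3*B
J(c) = 3 + 3*sqrt(c) (J(c) = 3 - (-3)*sqrt(c) = 3 + 3*sqrt(c))
W(v) = 13/v
(W(J(G(-3))) - 76)*(-112) = (13/(3 + 3*sqrt(-3*(-3))) - 76)*(-112) = (13/(3 + 3*sqrt(9)) - 76)*(-112) = (13/(3 + 3*3) - 76)*(-112) = (13/(3 + 9) - 76)*(-112) = (13/12 - 76)*(-112) = -899/12*(-112) = 25172/3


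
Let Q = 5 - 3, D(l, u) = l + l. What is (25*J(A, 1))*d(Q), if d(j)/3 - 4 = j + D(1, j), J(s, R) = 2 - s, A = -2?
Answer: 2400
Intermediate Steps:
D(l, u) = 2*l
Q = 2
d(j) = 18 + 3*j (d(j) = 12 + 3*(j + 2*1) = 12 + 3*(j + 2) = 12 + 3*(2 + j) = 12 + (6 + 3*j) = 18 + 3*j)
(25*J(A, 1))*d(Q) = (25*(2 - 1*(-2)))*(18 + 3*2) = (25*(2 + 2))*(18 + 6) = (25*4)*24 = 100*24 = 2400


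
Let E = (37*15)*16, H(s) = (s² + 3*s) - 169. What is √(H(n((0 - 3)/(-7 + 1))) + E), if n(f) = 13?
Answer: 3*√991 ≈ 94.440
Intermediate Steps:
H(s) = -169 + s² + 3*s
E = 8880 (E = 555*16 = 8880)
√(H(n((0 - 3)/(-7 + 1))) + E) = √((-169 + 13² + 3*13) + 8880) = √((-169 + 169 + 39) + 8880) = √(39 + 8880) = √8919 = 3*√991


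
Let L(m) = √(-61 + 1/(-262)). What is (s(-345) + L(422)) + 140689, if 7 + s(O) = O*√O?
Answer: 140682 - 345*I*√345 + I*√4187546/262 ≈ 1.4068e+5 - 6400.3*I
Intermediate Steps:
s(O) = -7 + O^(3/2) (s(O) = -7 + O*√O = -7 + O^(3/2))
L(m) = I*√4187546/262 (L(m) = √(-61 - 1/262) = √(-15983/262) = I*√4187546/262)
(s(-345) + L(422)) + 140689 = ((-7 + (-345)^(3/2)) + I*√4187546/262) + 140689 = ((-7 - 345*I*√345) + I*√4187546/262) + 140689 = (-7 - 345*I*√345 + I*√4187546/262) + 140689 = 140682 - 345*I*√345 + I*√4187546/262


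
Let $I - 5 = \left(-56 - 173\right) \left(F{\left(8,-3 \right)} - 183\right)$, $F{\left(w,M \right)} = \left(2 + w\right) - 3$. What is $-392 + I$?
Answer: $39917$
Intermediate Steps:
$F{\left(w,M \right)} = -1 + w$
$I = 40309$ ($I = 5 + \left(-56 - 173\right) \left(\left(-1 + 8\right) - 183\right) = 5 - 229 \left(7 - 183\right) = 5 - -40304 = 5 + 40304 = 40309$)
$-392 + I = -392 + 40309 = 39917$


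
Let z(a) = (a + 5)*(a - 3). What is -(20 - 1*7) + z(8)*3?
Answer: 182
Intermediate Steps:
z(a) = (-3 + a)*(5 + a) (z(a) = (5 + a)*(-3 + a) = (-3 + a)*(5 + a))
-(20 - 1*7) + z(8)*3 = -(20 - 1*7) + (-15 + 8² + 2*8)*3 = -(20 - 7) + (-15 + 64 + 16)*3 = -1*13 + 65*3 = -13 + 195 = 182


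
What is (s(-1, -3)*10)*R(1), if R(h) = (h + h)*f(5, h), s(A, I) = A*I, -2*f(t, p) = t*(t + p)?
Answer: -900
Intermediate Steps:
f(t, p) = -t*(p + t)/2 (f(t, p) = -t*(t + p)/2 = -t*(p + t)/2)
R(h) = 2*h*(-25/2 - 5*h/2) (R(h) = (h + h)*(-1/2*5*(h + 5)) = (2*h)*(-1/2*5*(5 + h)) = (2*h)*(-25/2 - 5*h/2) = 2*h*(-25/2 - 5*h/2))
(s(-1, -3)*10)*R(1) = (-1*(-3)*10)*(-5*1*(5 + 1)) = (3*10)*(-5*1*6) = 30*(-30) = -900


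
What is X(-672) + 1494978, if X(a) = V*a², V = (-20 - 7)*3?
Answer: -35083326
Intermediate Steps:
V = -81 (V = -27*3 = -81)
X(a) = -81*a²
X(-672) + 1494978 = -81*(-672)² + 1494978 = -81*451584 + 1494978 = -36578304 + 1494978 = -35083326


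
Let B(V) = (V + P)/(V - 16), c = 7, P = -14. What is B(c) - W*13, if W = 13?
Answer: -1514/9 ≈ -168.22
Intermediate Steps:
B(V) = (-14 + V)/(-16 + V) (B(V) = (V - 14)/(V - 16) = (-14 + V)/(-16 + V))
B(c) - W*13 = (-14 + 7)/(-16 + 7) - 13*13 = -7/(-9) - 1*169 = -⅑*(-7) - 169 = 7/9 - 169 = -1514/9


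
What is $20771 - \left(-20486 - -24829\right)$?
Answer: $16428$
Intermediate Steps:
$20771 - \left(-20486 - -24829\right) = 20771 - \left(-20486 + 24829\right) = 20771 - 4343 = 16428$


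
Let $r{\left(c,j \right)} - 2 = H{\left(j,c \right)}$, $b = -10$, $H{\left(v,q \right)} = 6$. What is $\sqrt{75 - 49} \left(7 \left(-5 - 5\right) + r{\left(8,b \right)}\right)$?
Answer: $- 62 \sqrt{26} \approx -316.14$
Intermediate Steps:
$r{\left(c,j \right)} = 8$ ($r{\left(c,j \right)} = 2 + 6 = 8$)
$\sqrt{75 - 49} \left(7 \left(-5 - 5\right) + r{\left(8,b \right)}\right) = \sqrt{75 - 49} \left(7 \left(-5 - 5\right) + 8\right) = \sqrt{26} \left(7 \left(-10\right) + 8\right) = \sqrt{26} \left(-70 + 8\right) = \sqrt{26} \left(-62\right) = - 62 \sqrt{26}$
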